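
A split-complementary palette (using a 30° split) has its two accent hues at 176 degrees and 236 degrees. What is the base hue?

26°

The accents sit 30° either side of the complement, so the complement is their short-arc midpoint on the wheel.
Short-arc midpoint of 176° and 236°: 206°.
Base is 180° from the complement: 206 − 180 = 26°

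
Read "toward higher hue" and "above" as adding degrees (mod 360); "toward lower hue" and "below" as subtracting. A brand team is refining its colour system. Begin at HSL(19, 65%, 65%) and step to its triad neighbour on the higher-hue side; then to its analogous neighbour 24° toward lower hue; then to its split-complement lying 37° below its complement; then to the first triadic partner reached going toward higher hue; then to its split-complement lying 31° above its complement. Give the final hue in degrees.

triadic ↑ +120°: 19 + 120 = 139°
analog 24° ↓ −24°: 139 − 24 = 115°
split-comp 37° ↓ +143°: 115 + 143 = 258°
triadic ↑ +120°: 258 + 120 = 378 → 378 − 360 = 18°
split-comp 31° ↑ +211°: 18 + 211 = 229°

229°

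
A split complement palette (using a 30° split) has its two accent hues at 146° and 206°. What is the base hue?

356°

The accents sit 30° either side of the complement, so the complement is their short-arc midpoint on the wheel.
Short-arc midpoint of 146° and 206°: 176°.
Base is 180° from the complement: 176 − 180 = -4 → -4 + 360 = 356°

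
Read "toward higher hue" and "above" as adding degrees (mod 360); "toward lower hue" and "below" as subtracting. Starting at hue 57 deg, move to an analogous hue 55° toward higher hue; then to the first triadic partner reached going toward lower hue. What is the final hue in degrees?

analog 55° ↑ +55°: 57 + 55 = 112°
triadic ↓ −120°: 112 − 120 = -8 → -8 + 360 = 352°

352°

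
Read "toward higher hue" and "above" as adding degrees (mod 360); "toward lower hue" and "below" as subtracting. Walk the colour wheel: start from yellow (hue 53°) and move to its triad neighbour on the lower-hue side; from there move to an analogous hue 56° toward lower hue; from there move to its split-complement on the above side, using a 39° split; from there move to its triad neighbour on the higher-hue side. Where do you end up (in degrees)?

216°

53 − 120 = -67 → -67 + 360 = 293°   (triadic ↓)
293 − 56 = 237°   (analog 56° ↓)
237 + 219 = 456 → 456 − 360 = 96°   (split-comp 39° ↑)
96 + 120 = 216°   (triadic ↑)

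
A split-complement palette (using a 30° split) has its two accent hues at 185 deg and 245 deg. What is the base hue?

35°

The accents sit 30° either side of the complement, so the complement is their short-arc midpoint on the wheel.
Short-arc midpoint of 185° and 245°: 215°.
Base is 180° from the complement: 215 − 180 = 35°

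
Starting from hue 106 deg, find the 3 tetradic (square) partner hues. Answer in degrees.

196°, 286°, and 16°

A square tetradic scheme places four hues every 90°.
106 + 90 = 196°
106 + 180 = 286°
106 + 270 = 376 → 376 − 360 = 16°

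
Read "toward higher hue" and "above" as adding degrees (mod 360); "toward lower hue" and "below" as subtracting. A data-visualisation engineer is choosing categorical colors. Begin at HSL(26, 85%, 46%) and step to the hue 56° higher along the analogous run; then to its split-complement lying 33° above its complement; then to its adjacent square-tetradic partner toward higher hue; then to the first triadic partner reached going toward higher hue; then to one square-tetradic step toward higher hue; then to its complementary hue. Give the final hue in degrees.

26 + 56 = 82°   (analog 56° ↑)
82 + 213 = 295°   (split-comp 33° ↑)
295 + 90 = 385 → 385 − 360 = 25°   (square ↑)
25 + 120 = 145°   (triadic ↑)
145 + 90 = 235°   (square ↑)
235 + 180 = 415 → 415 − 360 = 55°   (complement)

55°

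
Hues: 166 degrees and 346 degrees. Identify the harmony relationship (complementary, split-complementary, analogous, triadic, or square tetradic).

complementary

Sort the hues: 166°, 346°.
Successive gaps around the wheel: 180°, 180°.
Two hues 180° apart are complementary.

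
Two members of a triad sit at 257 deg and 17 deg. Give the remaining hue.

A triad spaces three hues 120° apart.
The full set is {17°, 137°, 257°}.

137°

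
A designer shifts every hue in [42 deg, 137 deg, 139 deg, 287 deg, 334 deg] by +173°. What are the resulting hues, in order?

215°, 310°, 312°, 100°, 147°

42 + 173 = 215°
137 + 173 = 310°
139 + 173 = 312°
287 + 173 = 460 → 460 − 360 = 100°
334 + 173 = 507 → 507 − 360 = 147°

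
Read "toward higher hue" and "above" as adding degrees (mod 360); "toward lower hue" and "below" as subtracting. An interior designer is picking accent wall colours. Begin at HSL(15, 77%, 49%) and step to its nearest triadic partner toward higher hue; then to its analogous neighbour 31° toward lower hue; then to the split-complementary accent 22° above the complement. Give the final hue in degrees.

triadic ↑ +120°: 15 + 120 = 135°
analog 31° ↓ −31°: 135 − 31 = 104°
split-comp 22° ↑ +202°: 104 + 202 = 306°

306°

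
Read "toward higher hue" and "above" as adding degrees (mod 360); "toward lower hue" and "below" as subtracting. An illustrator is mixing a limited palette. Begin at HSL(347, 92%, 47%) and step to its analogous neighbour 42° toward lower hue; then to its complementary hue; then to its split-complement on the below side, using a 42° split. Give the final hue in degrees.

263°

analog 42° ↓ −42°: 347 − 42 = 305°
complement +180°: 305 + 180 = 485 → 485 − 360 = 125°
split-comp 42° ↓ +138°: 125 + 138 = 263°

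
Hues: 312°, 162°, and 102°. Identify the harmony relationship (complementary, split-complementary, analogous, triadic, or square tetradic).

split-complementary

Sort the hues: 102°, 162°, 312°.
Successive gaps around the wheel: 60°, 150°, 150°.
Two 150° gaps and one 60° gap — a base hue opposite a pair of accents 30° either side of its complement — is the split-complementary pattern.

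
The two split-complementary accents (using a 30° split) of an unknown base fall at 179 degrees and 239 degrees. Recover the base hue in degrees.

The accents sit 30° either side of the complement, so the complement is their short-arc midpoint on the wheel.
Short-arc midpoint of 179° and 239°: 209°.
Base is 180° from the complement: 209 − 180 = 29°

29°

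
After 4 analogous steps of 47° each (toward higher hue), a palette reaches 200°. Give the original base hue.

4 steps of 47° (toward higher hue) give a net shift of +188°.
Start = end − shift: 200 − 188 = 12°

12°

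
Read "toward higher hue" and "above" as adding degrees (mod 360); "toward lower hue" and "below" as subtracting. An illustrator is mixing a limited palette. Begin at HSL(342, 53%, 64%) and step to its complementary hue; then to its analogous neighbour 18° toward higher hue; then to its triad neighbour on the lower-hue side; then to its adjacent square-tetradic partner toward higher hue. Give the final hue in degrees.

complement +180°: 342 + 180 = 522 → 522 − 360 = 162°
analog 18° ↑ +18°: 162 + 18 = 180°
triadic ↓ −120°: 180 − 120 = 60°
square ↑ +90°: 60 + 90 = 150°

150°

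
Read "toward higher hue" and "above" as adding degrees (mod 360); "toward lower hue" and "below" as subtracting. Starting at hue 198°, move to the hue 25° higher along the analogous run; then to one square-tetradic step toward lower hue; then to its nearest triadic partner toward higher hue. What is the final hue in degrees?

253°

198 + 25 = 223°   (analog 25° ↑)
223 − 90 = 133°   (square ↓)
133 + 120 = 253°   (triadic ↑)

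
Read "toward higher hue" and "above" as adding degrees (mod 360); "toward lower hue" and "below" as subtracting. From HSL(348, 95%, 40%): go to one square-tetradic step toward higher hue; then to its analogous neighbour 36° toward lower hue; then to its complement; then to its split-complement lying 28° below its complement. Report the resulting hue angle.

14°

348 + 90 = 438 → 438 − 360 = 78°   (square ↑)
78 − 36 = 42°   (analog 36° ↓)
42 + 180 = 222°   (complement)
222 + 152 = 374 → 374 − 360 = 14°   (split-comp 28° ↓)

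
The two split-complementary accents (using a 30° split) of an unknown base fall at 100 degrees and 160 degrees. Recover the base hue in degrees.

The accents sit 30° either side of the complement, so the complement is their short-arc midpoint on the wheel.
Short-arc midpoint of 100° and 160°: 130°.
Base is 180° from the complement: 130 − 180 = -50 → -50 + 360 = 310°

310°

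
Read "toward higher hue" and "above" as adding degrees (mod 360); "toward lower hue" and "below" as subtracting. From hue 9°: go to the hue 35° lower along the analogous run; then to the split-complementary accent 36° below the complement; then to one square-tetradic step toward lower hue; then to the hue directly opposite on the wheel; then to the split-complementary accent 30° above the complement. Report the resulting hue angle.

analog 35° ↓ −35°: 9 − 35 = -26 → -26 + 360 = 334°
split-comp 36° ↓ +144°: 334 + 144 = 478 → 478 − 360 = 118°
square ↓ −90°: 118 − 90 = 28°
complement +180°: 28 + 180 = 208°
split-comp 30° ↑ +210°: 208 + 210 = 418 → 418 − 360 = 58°

58°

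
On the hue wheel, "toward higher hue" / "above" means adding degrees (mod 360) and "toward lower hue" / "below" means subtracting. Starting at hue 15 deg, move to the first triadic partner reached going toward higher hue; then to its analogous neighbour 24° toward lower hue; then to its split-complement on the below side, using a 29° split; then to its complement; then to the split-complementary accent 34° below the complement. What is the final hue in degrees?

triadic ↑ +120°: 15 + 120 = 135°
analog 24° ↓ −24°: 135 − 24 = 111°
split-comp 29° ↓ +151°: 111 + 151 = 262°
complement +180°: 262 + 180 = 442 → 442 − 360 = 82°
split-comp 34° ↓ +146°: 82 + 146 = 228°

228°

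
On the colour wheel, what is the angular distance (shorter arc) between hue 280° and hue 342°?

62°

|280 − 342| = 62.
62 ≤ 180, so the shorter arc is 62°.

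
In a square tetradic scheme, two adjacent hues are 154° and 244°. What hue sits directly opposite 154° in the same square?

334°

A square tetradic scheme places four hues 90° apart; opposite corners are 180° apart.
154 + 180 = 334°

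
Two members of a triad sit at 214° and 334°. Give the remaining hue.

94°

A triad spaces three hues 120° apart.
The full set is {94°, 214°, 334°}.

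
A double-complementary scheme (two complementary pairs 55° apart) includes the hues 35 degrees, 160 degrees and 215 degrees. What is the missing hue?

340°

A rectangular tetradic uses two complementary pairs 55° apart: offsets 0°, 55°, 180°, 235°.
Among {35°, 160°, 215°}, 215° and 35° are a 180° pair.
The remaining hue 160° needs its own complement: 160 + 180 = 340°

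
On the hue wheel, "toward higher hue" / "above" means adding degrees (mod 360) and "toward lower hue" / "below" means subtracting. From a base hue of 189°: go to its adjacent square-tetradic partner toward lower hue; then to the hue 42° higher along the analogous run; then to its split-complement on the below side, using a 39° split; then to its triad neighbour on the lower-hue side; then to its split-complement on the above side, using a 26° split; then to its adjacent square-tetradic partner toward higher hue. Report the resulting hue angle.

−90° (square ↓): 189 − 90 = 99°
+42° (analog 42° ↑): 99 + 42 = 141°
+141° (split-comp 39° ↓): 141 + 141 = 282°
−120° (triadic ↓): 282 − 120 = 162°
+206° (split-comp 26° ↑): 162 + 206 = 368 → 368 − 360 = 8°
+90° (square ↑): 8 + 90 = 98°

98°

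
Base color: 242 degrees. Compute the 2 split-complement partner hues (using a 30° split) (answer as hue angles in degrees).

Split-complementary hues sit 30° either side of the complement.
Complement of 242 degrees: 242 + 180 = 422 → 422 − 360 = 62°
62 − 30 = 32°
62 + 30 = 92°

32° and 92°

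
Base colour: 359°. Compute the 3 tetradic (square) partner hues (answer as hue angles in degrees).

A square tetradic scheme places four hues every 90°.
359 + 90 = 449 → 449 − 360 = 89°
359 + 180 = 539 → 539 − 360 = 179°
359 + 270 = 629 → 629 − 360 = 269°

89°, 179°, and 269°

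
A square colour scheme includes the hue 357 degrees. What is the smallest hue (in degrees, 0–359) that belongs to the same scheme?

A square tetradic scheme places four hues every 90°.
The full set through 357° is {87°, 177°, 267°, 357°}.

87°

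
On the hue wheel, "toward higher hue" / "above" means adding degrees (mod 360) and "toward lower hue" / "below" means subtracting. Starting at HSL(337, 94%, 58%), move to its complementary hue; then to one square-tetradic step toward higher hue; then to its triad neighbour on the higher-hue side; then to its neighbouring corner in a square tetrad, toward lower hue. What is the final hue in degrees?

+180° (complement): 337 + 180 = 517 → 517 − 360 = 157°
+90° (square ↑): 157 + 90 = 247°
+120° (triadic ↑): 247 + 120 = 367 → 367 − 360 = 7°
−90° (square ↓): 7 − 90 = -83 → -83 + 360 = 277°

277°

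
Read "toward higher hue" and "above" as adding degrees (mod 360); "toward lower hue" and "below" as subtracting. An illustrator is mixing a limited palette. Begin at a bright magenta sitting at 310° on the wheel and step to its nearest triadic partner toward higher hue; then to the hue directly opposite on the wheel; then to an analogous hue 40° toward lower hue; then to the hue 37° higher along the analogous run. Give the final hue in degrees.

+120° (triadic ↑): 310 + 120 = 430 → 430 − 360 = 70°
+180° (complement): 70 + 180 = 250°
−40° (analog 40° ↓): 250 − 40 = 210°
+37° (analog 37° ↑): 210 + 37 = 247°

247°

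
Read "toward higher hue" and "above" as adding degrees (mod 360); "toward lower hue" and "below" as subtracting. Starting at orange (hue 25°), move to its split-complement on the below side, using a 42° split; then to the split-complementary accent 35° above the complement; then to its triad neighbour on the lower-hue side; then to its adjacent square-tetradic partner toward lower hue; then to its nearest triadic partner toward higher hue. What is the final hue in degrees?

288°

+138° (split-comp 42° ↓): 25 + 138 = 163°
+215° (split-comp 35° ↑): 163 + 215 = 378 → 378 − 360 = 18°
−120° (triadic ↓): 18 − 120 = -102 → -102 + 360 = 258°
−90° (square ↓): 258 − 90 = 168°
+120° (triadic ↑): 168 + 120 = 288°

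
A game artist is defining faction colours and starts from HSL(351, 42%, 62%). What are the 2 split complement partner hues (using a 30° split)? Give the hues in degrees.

Split-complementary hues sit 30° either side of the complement.
Complement of 351°: 351 + 180 = 531 → 531 − 360 = 171°
171 − 30 = 141°
171 + 30 = 201°

141° and 201°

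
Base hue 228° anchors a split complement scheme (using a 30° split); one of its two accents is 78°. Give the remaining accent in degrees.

18°

Split-complementary hues sit 30° either side of the complement.
Complement of the base 228°: 228 + 180 = 408 → 408 − 360 = 48°
The given accent 78° is 30° one side of 48°; the other accent sits 30° the other side: 48 − 30 = 18°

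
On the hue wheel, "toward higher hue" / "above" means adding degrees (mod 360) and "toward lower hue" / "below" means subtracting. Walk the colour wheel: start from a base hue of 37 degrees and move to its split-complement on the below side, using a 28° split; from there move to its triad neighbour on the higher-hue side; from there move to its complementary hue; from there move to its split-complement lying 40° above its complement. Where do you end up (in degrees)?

+152° (split-comp 28° ↓): 37 + 152 = 189°
+120° (triadic ↑): 189 + 120 = 309°
+180° (complement): 309 + 180 = 489 → 489 − 360 = 129°
+220° (split-comp 40° ↑): 129 + 220 = 349°

349°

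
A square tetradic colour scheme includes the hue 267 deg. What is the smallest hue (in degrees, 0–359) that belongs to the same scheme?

87°

A square tetradic scheme places four hues every 90°.
The full set through 267° is {87°, 177°, 267°, 357°}.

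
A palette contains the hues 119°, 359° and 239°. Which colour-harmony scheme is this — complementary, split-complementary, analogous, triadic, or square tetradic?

triadic

Sort the hues: 119°, 239°, 359°.
Successive gaps around the wheel: 120°, 120°, 120°.
Three hues equally spaced 120° apart form a triad.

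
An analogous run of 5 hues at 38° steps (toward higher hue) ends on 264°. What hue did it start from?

112°

4 steps of 38° (toward higher hue) give a net shift of +152°.
Start = end − shift: 264 − 152 = 112°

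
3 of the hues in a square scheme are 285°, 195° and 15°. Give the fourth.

105°

A square tetradic scheme places four hues every 90°.
The full set through 15° is {15°, 105°, 195°, 285°}.
Given {15°, 195°, 285°}, the missing hue is 105°.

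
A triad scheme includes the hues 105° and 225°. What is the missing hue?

345°

A triad places three hues 120° apart.
The full set through 105° is {105°, 225°, 345°}.
Given {105°, 225°}, the missing hue is 345°.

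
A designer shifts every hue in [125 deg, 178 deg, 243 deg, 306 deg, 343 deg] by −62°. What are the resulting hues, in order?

125 − 62 = 63°
178 − 62 = 116°
243 − 62 = 181°
306 − 62 = 244°
343 − 62 = 281°

63°, 116°, 181°, 244°, 281°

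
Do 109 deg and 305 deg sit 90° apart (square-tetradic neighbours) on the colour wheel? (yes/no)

no

Angular distance: |109 − 305| = 196; shorter arc = 360 − 196 = 164°.
90° apart (square-tetradic neighbours) requires 90°.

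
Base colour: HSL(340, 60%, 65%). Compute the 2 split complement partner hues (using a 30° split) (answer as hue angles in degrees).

130° and 190°

Split-complementary hues sit 30° either side of the complement.
Complement of 340°: 340 + 180 = 520 → 520 − 360 = 160°
160 − 30 = 130°
160 + 30 = 190°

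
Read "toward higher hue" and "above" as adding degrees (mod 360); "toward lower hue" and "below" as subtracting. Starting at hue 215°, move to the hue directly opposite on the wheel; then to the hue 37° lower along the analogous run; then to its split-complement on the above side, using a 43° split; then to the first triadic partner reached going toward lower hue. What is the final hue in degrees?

101°

215 + 180 = 395 → 395 − 360 = 35°   (complement)
35 − 37 = -2 → -2 + 360 = 358°   (analog 37° ↓)
358 + 223 = 581 → 581 − 360 = 221°   (split-comp 43° ↑)
221 − 120 = 101°   (triadic ↓)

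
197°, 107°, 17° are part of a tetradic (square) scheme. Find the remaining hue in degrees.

A square tetradic scheme places four hues every 90°.
The full set through 17° is {17°, 107°, 197°, 287°}.
Given {17°, 107°, 197°}, the missing hue is 287°.

287°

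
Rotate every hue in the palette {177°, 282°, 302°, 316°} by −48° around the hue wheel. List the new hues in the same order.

177 − 48 = 129°
282 − 48 = 234°
302 − 48 = 254°
316 − 48 = 268°

129°, 234°, 254°, 268°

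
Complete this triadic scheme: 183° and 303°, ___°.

63°

A triad places three hues 120° apart.
The full set through 183° is {63°, 183°, 303°}.
Given {183°, 303°}, the missing hue is 63°.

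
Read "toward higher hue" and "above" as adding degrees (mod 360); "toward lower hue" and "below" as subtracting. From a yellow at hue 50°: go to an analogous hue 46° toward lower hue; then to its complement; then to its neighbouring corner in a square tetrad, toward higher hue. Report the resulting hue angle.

274°

50 − 46 = 4°   (analog 46° ↓)
4 + 180 = 184°   (complement)
184 + 90 = 274°   (square ↑)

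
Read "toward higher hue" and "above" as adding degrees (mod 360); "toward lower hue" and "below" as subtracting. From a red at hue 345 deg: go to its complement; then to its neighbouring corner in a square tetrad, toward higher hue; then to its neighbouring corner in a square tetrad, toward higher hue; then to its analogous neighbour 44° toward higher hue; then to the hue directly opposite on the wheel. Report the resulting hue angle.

209°

345 + 180 = 525 → 525 − 360 = 165°   (complement)
165 + 90 = 255°   (square ↑)
255 + 90 = 345°   (square ↑)
345 + 44 = 389 → 389 − 360 = 29°   (analog 44° ↑)
29 + 180 = 209°   (complement)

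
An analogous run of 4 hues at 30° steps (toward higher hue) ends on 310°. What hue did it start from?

220°

3 steps of 30° (toward higher hue) give a net shift of +90°.
Start = end − shift: 310 − 90 = 220°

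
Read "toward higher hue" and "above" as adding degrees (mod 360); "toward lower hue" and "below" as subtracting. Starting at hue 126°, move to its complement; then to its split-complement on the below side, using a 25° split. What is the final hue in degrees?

101°

complement +180°: 126 + 180 = 306°
split-comp 25° ↓ +155°: 306 + 155 = 461 → 461 − 360 = 101°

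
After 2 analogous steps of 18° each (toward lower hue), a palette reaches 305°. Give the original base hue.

2 steps of 18° (toward lower hue) give a net shift of −36°.
Start = end − shift: 305 + 36 = 341°

341°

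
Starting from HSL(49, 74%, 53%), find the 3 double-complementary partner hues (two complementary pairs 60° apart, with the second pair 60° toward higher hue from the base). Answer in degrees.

A rectangular tetradic uses two complementary pairs 60° apart: offsets 0°, 60°, 180°, 240°.
49 + 60 = 109°
49 + 180 = 229°
49 + 240 = 289°

109°, 229°, 289°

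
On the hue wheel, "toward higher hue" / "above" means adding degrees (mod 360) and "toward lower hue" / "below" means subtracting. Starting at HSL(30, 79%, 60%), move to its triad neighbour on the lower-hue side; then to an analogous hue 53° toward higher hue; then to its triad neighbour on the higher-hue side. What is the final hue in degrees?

83°

−120° (triadic ↓): 30 − 120 = -90 → -90 + 360 = 270°
+53° (analog 53° ↑): 270 + 53 = 323°
+120° (triadic ↑): 323 + 120 = 443 → 443 − 360 = 83°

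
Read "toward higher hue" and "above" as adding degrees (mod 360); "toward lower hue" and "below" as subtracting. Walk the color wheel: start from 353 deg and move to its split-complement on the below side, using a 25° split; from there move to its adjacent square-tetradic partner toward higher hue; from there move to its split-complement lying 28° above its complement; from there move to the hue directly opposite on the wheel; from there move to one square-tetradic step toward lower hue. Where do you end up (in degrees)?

353 + 155 = 508 → 508 − 360 = 148°   (split-comp 25° ↓)
148 + 90 = 238°   (square ↑)
238 + 208 = 446 → 446 − 360 = 86°   (split-comp 28° ↑)
86 + 180 = 266°   (complement)
266 − 90 = 176°   (square ↓)

176°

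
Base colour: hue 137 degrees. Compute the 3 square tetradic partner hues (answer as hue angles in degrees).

A square tetradic scheme places four hues every 90°.
137 + 90 = 227°
137 + 180 = 317°
137 + 270 = 407 → 407 − 360 = 47°

227°, 317° and 47°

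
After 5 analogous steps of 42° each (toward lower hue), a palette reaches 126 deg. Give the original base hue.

336°

5 steps of 42° (toward lower hue) give a net shift of −210°.
Start = end − shift: 126 + 210 = 336°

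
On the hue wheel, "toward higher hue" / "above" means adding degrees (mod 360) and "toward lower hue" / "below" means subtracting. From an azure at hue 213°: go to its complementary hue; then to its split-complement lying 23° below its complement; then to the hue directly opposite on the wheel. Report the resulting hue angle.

+180° (complement): 213 + 180 = 393 → 393 − 360 = 33°
+157° (split-comp 23° ↓): 33 + 157 = 190°
+180° (complement): 190 + 180 = 370 → 370 − 360 = 10°

10°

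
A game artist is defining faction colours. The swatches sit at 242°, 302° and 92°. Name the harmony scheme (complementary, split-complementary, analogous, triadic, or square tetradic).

split-complementary

Sort the hues: 92°, 242°, 302°.
Successive gaps around the wheel: 150°, 60°, 150°.
Two 150° gaps and one 60° gap — a base hue opposite a pair of accents 30° either side of its complement — is the split-complementary pattern.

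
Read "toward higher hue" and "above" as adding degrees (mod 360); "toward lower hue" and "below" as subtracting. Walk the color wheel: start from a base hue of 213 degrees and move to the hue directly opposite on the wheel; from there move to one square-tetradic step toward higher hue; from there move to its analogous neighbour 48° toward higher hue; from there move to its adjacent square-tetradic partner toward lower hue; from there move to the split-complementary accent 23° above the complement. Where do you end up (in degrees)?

284°

complement +180°: 213 + 180 = 393 → 393 − 360 = 33°
square ↑ +90°: 33 + 90 = 123°
analog 48° ↑ +48°: 123 + 48 = 171°
square ↓ −90°: 171 − 90 = 81°
split-comp 23° ↑ +203°: 81 + 203 = 284°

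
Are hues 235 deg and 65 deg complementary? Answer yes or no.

Angular distance: |235 − 65| = 170 = 170°.
Complementary requires 180°.

no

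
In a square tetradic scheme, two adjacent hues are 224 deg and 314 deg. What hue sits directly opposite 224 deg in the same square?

A square tetradic scheme places four hues 90° apart; opposite corners are 180° apart.
224 + 180 = 404 → 404 − 360 = 44°

44°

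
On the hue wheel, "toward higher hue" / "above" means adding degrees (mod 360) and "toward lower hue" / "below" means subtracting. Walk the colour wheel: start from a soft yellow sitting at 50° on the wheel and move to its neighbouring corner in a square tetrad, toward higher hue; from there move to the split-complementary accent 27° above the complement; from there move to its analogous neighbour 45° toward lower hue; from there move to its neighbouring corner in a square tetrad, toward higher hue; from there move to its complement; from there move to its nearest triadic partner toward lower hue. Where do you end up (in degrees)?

+90° (square ↑): 50 + 90 = 140°
+207° (split-comp 27° ↑): 140 + 207 = 347°
−45° (analog 45° ↓): 347 − 45 = 302°
+90° (square ↑): 302 + 90 = 392 → 392 − 360 = 32°
+180° (complement): 32 + 180 = 212°
−120° (triadic ↓): 212 − 120 = 92°

92°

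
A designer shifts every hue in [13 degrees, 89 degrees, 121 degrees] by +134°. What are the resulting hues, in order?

13 + 134 = 147°
89 + 134 = 223°
121 + 134 = 255°

147°, 223°, 255°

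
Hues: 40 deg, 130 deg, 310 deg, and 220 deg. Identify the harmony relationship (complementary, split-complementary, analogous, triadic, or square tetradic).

Sort the hues: 40°, 130°, 220°, 310°.
Successive gaps around the wheel: 90°, 90°, 90°, 90°.
Four hues every 90° form a square tetradic scheme.

square tetradic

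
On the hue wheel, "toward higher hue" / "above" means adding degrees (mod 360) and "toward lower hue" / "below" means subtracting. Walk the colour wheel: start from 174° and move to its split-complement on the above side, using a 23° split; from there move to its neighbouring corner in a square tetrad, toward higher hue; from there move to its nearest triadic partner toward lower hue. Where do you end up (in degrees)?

347°

split-comp 23° ↑ +203°: 174 + 203 = 377 → 377 − 360 = 17°
square ↑ +90°: 17 + 90 = 107°
triadic ↓ −120°: 107 − 120 = -13 → -13 + 360 = 347°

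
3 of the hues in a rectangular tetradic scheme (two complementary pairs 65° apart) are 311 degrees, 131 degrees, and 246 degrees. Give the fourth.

66°

A rectangular tetradic uses two complementary pairs 65° apart: offsets 0°, 65°, 180°, 245°.
Among {131°, 246°, 311°}, 311° and 131° are a 180° pair.
The remaining hue 246° needs its own complement: 246 + 180 = 426 → 426 − 360 = 66°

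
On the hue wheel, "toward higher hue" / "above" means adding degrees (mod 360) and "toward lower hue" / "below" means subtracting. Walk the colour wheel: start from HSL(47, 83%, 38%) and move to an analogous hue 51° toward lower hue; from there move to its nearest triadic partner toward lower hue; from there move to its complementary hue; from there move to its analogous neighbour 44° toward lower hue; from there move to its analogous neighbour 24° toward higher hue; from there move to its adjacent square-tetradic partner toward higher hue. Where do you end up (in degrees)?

−51° (analog 51° ↓): 47 − 51 = -4 → -4 + 360 = 356°
−120° (triadic ↓): 356 − 120 = 236°
+180° (complement): 236 + 180 = 416 → 416 − 360 = 56°
−44° (analog 44° ↓): 56 − 44 = 12°
+24° (analog 24° ↑): 12 + 24 = 36°
+90° (square ↑): 36 + 90 = 126°

126°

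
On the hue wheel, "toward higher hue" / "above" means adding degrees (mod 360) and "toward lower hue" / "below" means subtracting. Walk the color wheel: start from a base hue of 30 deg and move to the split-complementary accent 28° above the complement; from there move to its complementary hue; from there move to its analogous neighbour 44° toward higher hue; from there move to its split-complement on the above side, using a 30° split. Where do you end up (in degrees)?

312°

30 + 208 = 238°   (split-comp 28° ↑)
238 + 180 = 418 → 418 − 360 = 58°   (complement)
58 + 44 = 102°   (analog 44° ↑)
102 + 210 = 312°   (split-comp 30° ↑)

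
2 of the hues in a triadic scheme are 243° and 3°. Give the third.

A triad places three hues 120° apart.
The full set through 3° is {3°, 123°, 243°}.
Given {3°, 243°}, the missing hue is 123°.

123°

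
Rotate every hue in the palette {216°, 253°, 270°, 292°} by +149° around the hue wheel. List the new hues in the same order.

5°, 42°, 59°, 81°

216 + 149 = 365 → 365 − 360 = 5°
253 + 149 = 402 → 402 − 360 = 42°
270 + 149 = 419 → 419 − 360 = 59°
292 + 149 = 441 → 441 − 360 = 81°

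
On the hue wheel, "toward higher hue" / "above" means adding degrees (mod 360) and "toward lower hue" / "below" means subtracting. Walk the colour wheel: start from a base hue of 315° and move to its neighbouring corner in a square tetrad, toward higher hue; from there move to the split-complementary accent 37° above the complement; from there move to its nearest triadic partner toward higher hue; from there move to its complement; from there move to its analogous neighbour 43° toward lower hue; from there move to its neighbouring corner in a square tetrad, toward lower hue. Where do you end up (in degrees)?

square ↑ +90°: 315 + 90 = 405 → 405 − 360 = 45°
split-comp 37° ↑ +217°: 45 + 217 = 262°
triadic ↑ +120°: 262 + 120 = 382 → 382 − 360 = 22°
complement +180°: 22 + 180 = 202°
analog 43° ↓ −43°: 202 − 43 = 159°
square ↓ −90°: 159 − 90 = 69°

69°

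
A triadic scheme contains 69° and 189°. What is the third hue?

309°

A triad spaces three hues 120° apart.
The full set is {69°, 189°, 309°}.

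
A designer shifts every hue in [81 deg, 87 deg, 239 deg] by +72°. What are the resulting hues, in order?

153°, 159°, 311°

81 + 72 = 153°
87 + 72 = 159°
239 + 72 = 311°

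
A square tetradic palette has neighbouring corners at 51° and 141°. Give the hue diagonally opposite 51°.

231°

A square tetradic scheme places four hues 90° apart; opposite corners are 180° apart.
51 + 180 = 231°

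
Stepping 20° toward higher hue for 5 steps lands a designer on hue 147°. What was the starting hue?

47°

5 steps of 20° (toward higher hue) give a net shift of +100°.
Start = end − shift: 147 − 100 = 47°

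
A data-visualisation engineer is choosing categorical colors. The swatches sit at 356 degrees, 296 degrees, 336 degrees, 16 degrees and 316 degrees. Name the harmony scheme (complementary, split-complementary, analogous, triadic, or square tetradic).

analogous

Sort the hues: 16°, 296°, 316°, 336°, 356°.
Successive gaps around the wheel: 280°, 20°, 20°, 20°, 20°.
A run of hues at equal small steps (20°) with one large closing gap is an analogous group.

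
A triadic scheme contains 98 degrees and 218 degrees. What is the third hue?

338°

A triad spaces three hues 120° apart.
The full set is {98°, 218°, 338°}.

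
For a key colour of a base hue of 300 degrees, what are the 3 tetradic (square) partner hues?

A square tetradic scheme places four hues every 90°.
300 + 90 = 390 → 390 − 360 = 30°
300 + 180 = 480 → 480 − 360 = 120°
300 + 270 = 570 → 570 − 360 = 210°

30°, 120° and 210°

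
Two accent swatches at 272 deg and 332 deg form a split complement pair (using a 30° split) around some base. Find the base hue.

122°

The accents sit 30° either side of the complement, so the complement is their short-arc midpoint on the wheel.
Short-arc midpoint of 272° and 332°: 302°.
Base is 180° from the complement: 302 − 180 = 122°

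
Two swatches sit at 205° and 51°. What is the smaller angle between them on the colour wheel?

154°

|205 − 51| = 154.
154 ≤ 180, so the shorter arc is 154°.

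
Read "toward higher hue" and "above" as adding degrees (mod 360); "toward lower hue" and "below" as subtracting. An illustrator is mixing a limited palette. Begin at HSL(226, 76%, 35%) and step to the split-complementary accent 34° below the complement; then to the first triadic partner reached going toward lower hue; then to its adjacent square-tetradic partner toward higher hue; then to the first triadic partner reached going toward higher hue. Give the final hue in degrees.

102°

split-comp 34° ↓ +146°: 226 + 146 = 372 → 372 − 360 = 12°
triadic ↓ −120°: 12 − 120 = -108 → -108 + 360 = 252°
square ↑ +90°: 252 + 90 = 342°
triadic ↑ +120°: 342 + 120 = 462 → 462 − 360 = 102°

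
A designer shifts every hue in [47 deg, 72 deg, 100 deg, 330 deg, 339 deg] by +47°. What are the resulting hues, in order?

94°, 119°, 147°, 17°, 26°

47 + 47 = 94°
72 + 47 = 119°
100 + 47 = 147°
330 + 47 = 377 → 377 − 360 = 17°
339 + 47 = 386 → 386 − 360 = 26°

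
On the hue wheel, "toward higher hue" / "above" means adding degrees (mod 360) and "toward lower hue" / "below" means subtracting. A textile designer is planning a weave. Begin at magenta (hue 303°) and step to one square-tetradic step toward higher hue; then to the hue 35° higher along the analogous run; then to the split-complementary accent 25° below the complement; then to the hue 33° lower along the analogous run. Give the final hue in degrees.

190°

+90° (square ↑): 303 + 90 = 393 → 393 − 360 = 33°
+35° (analog 35° ↑): 33 + 35 = 68°
+155° (split-comp 25° ↓): 68 + 155 = 223°
−33° (analog 33° ↓): 223 − 33 = 190°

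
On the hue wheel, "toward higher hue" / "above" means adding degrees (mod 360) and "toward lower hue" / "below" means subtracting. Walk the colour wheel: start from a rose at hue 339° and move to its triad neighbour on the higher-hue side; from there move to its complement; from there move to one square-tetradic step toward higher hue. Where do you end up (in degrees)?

9°

triadic ↑ +120°: 339 + 120 = 459 → 459 − 360 = 99°
complement +180°: 99 + 180 = 279°
square ↑ +90°: 279 + 90 = 369 → 369 − 360 = 9°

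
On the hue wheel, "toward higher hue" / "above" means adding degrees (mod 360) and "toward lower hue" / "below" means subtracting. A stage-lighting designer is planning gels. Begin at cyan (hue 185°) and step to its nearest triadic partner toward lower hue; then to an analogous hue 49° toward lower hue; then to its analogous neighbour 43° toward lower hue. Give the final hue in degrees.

triadic ↓ −120°: 185 − 120 = 65°
analog 49° ↓ −49°: 65 − 49 = 16°
analog 43° ↓ −43°: 16 − 43 = -27 → -27 + 360 = 333°

333°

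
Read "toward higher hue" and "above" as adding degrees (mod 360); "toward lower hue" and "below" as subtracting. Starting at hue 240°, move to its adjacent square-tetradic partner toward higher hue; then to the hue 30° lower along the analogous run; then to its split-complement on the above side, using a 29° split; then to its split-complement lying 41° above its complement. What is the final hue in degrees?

10°

+90° (square ↑): 240 + 90 = 330°
−30° (analog 30° ↓): 330 − 30 = 300°
+209° (split-comp 29° ↑): 300 + 209 = 509 → 509 − 360 = 149°
+221° (split-comp 41° ↑): 149 + 221 = 370 → 370 − 360 = 10°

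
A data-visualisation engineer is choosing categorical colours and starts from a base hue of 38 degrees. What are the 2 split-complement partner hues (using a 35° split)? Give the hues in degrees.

183° and 253°

Split-complementary hues sit 35° either side of the complement.
Complement of 38 degrees: 38 + 180 = 218°
218 − 35 = 183°
218 + 35 = 253°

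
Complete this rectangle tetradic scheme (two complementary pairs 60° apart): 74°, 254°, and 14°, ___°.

194°

A rectangular tetradic uses two complementary pairs 60° apart: offsets 0°, 60°, 180°, 240°.
Among {14°, 74°, 254°}, 254° and 74° are a 180° pair.
The remaining hue 14° needs its own complement: 14 + 180 = 194°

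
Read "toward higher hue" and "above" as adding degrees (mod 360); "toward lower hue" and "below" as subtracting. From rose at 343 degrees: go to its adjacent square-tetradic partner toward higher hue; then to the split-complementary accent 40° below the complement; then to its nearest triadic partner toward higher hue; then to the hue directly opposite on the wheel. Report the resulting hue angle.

343 + 90 = 433 → 433 − 360 = 73°   (square ↑)
73 + 140 = 213°   (split-comp 40° ↓)
213 + 120 = 333°   (triadic ↑)
333 + 180 = 513 → 513 − 360 = 153°   (complement)

153°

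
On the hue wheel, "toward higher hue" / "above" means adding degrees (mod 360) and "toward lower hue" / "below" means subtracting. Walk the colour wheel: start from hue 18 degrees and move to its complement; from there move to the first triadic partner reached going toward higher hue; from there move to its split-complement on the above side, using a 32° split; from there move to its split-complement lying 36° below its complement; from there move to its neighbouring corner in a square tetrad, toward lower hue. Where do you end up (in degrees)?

224°

18 + 180 = 198°   (complement)
198 + 120 = 318°   (triadic ↑)
318 + 212 = 530 → 530 − 360 = 170°   (split-comp 32° ↑)
170 + 144 = 314°   (split-comp 36° ↓)
314 − 90 = 224°   (square ↓)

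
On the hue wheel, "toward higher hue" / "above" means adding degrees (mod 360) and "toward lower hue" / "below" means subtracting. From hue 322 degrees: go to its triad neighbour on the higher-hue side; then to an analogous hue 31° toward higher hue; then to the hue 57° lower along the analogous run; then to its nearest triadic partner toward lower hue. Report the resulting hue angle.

triadic ↑ +120°: 322 + 120 = 442 → 442 − 360 = 82°
analog 31° ↑ +31°: 82 + 31 = 113°
analog 57° ↓ −57°: 113 − 57 = 56°
triadic ↓ −120°: 56 − 120 = -64 → -64 + 360 = 296°

296°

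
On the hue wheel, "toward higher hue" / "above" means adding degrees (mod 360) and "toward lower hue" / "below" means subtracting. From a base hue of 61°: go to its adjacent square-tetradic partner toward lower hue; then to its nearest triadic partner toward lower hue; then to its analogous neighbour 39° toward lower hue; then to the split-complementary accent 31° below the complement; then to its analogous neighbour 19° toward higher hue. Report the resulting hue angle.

340°

square ↓ −90°: 61 − 90 = -29 → -29 + 360 = 331°
triadic ↓ −120°: 331 − 120 = 211°
analog 39° ↓ −39°: 211 − 39 = 172°
split-comp 31° ↓ +149°: 172 + 149 = 321°
analog 19° ↑ +19°: 321 + 19 = 340°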